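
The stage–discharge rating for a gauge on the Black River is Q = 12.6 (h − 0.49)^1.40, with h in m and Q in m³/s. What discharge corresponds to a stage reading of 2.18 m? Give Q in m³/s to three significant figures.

Q = 12.6 × (2.18 − 0.49)^1.40 = 12.6 × 1.69^1.40 = 26.27 m³/s

26.3 m³/s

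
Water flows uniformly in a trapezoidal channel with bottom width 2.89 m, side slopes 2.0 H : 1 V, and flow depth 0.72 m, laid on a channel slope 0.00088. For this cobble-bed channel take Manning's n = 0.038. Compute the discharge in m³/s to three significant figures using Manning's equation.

A = (b + z·y)·y = (2.89 + 2.0×0.72)×0.72 = 3.118 m²
P = b + 2y√(1+z²) = 2.89 + 2×0.72×√(1+2.0²) = 6.110 m
R = A/P = 3.118/6.110 = 0.5103 m
Q = (1/n)·A·R^(2/3)·S^(1/2) = (1/0.038) × 3.118 × 0.5103^(2/3) × 0.00088^(1/2) = 1.554 m³/s

1.55 m³/s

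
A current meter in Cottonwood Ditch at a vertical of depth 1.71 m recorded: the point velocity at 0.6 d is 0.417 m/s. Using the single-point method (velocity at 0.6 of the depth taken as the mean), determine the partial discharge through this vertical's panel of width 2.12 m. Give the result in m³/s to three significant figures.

v̄ = v₀.₆ = 0.417 m/s
q = v̄ × d × w = 0.4170 × 1.71 × 2.12 = 1.512 m³/s

1.51 m³/s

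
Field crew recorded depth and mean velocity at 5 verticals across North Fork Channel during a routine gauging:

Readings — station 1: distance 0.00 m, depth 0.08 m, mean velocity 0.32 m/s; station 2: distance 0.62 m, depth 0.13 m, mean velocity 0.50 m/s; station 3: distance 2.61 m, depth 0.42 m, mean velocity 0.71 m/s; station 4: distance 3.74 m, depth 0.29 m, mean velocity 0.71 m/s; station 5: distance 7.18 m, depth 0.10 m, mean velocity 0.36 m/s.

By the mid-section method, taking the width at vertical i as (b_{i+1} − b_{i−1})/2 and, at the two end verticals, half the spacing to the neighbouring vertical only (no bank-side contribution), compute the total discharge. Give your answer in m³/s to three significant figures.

1.09 m³/s

w_1 = (0.62 − 0.00)/2 = 0.31 m; q_1 = 0.32 × 0.08 × 0.31 = 0.007936 m³/s
w_2 = (2.61 − 0.00)/2 = 1.305 m; q_2 = 0.50 × 0.13 × 1.305 = 0.08483 m³/s
w_3 = (3.74 − 0.62)/2 = 1.56 m; q_3 = 0.71 × 0.42 × 1.56 = 0.4652 m³/s
w_4 = (7.18 − 2.61)/2 = 2.285 m; q_4 = 0.71 × 0.29 × 2.285 = 0.4705 m³/s
w_5 = (7.18 − 3.74)/2 = 1.72 m; q_5 = 0.36 × 0.10 × 1.72 = 0.06192 m³/s
Q = Σ qᵢ = 1.090 m³/s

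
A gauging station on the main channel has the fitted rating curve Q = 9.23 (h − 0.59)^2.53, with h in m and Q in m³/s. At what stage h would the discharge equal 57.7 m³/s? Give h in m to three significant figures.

2.65 m

h − h₀ = (Q/C)^(1/b) = (57.7/9.23)^(1/2.53) = 2.064 m
h = 0.59 + 2.064 = 2.654 m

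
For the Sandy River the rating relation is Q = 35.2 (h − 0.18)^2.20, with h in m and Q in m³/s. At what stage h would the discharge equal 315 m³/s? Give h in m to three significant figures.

2.89 m

h − h₀ = (Q/C)^(1/b) = (315/35.2)^(1/2.20) = 2.708 m
h = 0.18 + 2.708 = 2.888 m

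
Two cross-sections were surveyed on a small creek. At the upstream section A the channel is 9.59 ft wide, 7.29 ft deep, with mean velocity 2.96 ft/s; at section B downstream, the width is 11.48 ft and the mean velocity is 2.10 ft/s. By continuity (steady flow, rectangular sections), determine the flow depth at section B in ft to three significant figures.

Q = A₁V₁ = (9.59×7.29) × 2.96 = 206.9 ft³/s
d₂ = Q/(b₂ V₂) = 206.9/(11.48×2.10) = 8.584 ft

8.58 ft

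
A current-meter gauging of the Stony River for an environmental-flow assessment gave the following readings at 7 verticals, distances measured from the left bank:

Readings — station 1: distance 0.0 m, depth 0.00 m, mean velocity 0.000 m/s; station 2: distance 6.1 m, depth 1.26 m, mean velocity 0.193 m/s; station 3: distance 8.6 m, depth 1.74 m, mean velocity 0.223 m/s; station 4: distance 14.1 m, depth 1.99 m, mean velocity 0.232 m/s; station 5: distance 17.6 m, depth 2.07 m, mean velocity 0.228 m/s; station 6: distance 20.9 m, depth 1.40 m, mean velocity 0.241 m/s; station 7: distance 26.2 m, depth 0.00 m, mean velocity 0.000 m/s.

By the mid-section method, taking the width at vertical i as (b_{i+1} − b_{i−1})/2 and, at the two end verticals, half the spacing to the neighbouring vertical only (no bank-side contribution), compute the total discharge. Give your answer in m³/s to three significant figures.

7.73 m³/s

w_2 = (8.6 − 0.0)/2 = 4.3 m; q_2 = 0.193 × 1.26 × 4.3 = 1.046 m³/s
w_3 = (14.1 − 6.1)/2 = 4 m; q_3 = 0.223 × 1.74 × 4 = 1.552 m³/s
w_4 = (17.6 − 8.6)/2 = 4.5 m; q_4 = 0.232 × 1.99 × 4.5 = 2.078 m³/s
w_5 = (20.9 − 14.1)/2 = 3.4 m; q_5 = 0.228 × 2.07 × 3.4 = 1.605 m³/s
w_6 = (26.2 − 17.6)/2 = 4.3 m; q_6 = 0.241 × 1.40 × 4.3 = 1.451 m³/s
Stations 1, 7 contribute zero (depth or velocity is 0).
Q = Σ qᵢ = 7.731 m³/s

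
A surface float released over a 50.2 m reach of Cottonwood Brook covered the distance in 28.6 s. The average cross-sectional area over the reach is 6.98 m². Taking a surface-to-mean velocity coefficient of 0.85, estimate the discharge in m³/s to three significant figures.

v_surface = L / t̄ = 50.2 / 28.6 = 1.755 m/s
v_mean = 0.85 × 1.755 = 1.492 m/s
Q = A × v_mean = 6.98 × 1.492 = 10.41 m³/s

10.4 m³/s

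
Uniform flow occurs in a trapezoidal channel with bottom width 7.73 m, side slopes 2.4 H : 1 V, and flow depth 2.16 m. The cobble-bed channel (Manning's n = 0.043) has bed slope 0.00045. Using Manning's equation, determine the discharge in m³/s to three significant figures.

17.8 m³/s

A = (b + z·y)·y = (7.73 + 2.4×2.16)×2.16 = 27.89 m²
P = b + 2y√(1+z²) = 7.73 + 2×2.16×√(1+2.4²) = 18.96 m
R = A/P = 27.89/18.96 = 1.471 m
Q = (1/n)·A·R^(2/3)·S^(1/2) = (1/0.043) × 27.89 × 1.471^(2/3) × 0.00045^(1/2) = 17.80 m³/s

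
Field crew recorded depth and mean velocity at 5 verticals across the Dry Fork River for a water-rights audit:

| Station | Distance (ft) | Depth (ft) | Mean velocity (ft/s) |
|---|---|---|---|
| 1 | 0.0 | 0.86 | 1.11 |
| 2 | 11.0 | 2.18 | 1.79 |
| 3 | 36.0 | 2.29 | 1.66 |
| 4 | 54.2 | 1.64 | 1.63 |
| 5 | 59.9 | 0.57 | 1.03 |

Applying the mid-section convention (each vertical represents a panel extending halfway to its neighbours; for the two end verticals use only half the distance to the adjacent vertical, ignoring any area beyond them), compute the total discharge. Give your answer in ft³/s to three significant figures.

w_1 = (11.0 − 0.0)/2 = 5.5 ft; q_1 = 1.11 × 0.86 × 5.5 = 5.250 ft³/s
w_2 = (36.0 − 0.0)/2 = 18 ft; q_2 = 1.79 × 2.18 × 18 = 70.24 ft³/s
w_3 = (54.2 − 11.0)/2 = 21.6 ft; q_3 = 1.66 × 2.29 × 21.6 = 82.11 ft³/s
w_4 = (59.9 − 36.0)/2 = 11.95 ft; q_4 = 1.63 × 1.64 × 11.95 = 31.94 ft³/s
w_5 = (59.9 − 54.2)/2 = 2.85 ft; q_5 = 1.03 × 0.57 × 2.85 = 1.673 ft³/s
Q = Σ qᵢ = 191.2 ft³/s

191 ft³/s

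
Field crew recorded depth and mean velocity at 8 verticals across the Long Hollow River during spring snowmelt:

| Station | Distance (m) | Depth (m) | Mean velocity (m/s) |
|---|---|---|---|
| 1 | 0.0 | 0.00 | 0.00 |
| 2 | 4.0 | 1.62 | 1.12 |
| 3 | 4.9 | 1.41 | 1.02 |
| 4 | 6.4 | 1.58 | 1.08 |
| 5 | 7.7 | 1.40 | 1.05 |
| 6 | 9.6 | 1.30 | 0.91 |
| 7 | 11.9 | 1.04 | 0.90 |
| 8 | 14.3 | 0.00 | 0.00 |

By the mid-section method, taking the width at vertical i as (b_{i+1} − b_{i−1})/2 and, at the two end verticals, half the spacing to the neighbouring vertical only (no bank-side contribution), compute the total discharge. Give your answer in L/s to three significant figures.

15600 L/s

w_2 = (4.9 − 0.0)/2 = 2.45 m; q_2 = 1.12 × 1.62 × 2.45 = 4.445 m³/s
w_3 = (6.4 − 4.0)/2 = 1.2 m; q_3 = 1.02 × 1.41 × 1.2 = 1.726 m³/s
w_4 = (7.7 − 4.9)/2 = 1.4 m; q_4 = 1.08 × 1.58 × 1.4 = 2.389 m³/s
w_5 = (9.6 − 6.4)/2 = 1.6 m; q_5 = 1.05 × 1.40 × 1.6 = 2.352 m³/s
w_6 = (11.9 − 7.7)/2 = 2.1 m; q_6 = 0.91 × 1.30 × 2.1 = 2.484 m³/s
w_7 = (14.3 − 9.6)/2 = 2.35 m; q_7 = 0.90 × 1.04 × 2.35 = 2.200 m³/s
Stations 1, 8 contribute zero (depth or velocity is 0).
Q = Σ qᵢ = 15.60 m³/s
= 15.60 × 1000 = 15600 L/s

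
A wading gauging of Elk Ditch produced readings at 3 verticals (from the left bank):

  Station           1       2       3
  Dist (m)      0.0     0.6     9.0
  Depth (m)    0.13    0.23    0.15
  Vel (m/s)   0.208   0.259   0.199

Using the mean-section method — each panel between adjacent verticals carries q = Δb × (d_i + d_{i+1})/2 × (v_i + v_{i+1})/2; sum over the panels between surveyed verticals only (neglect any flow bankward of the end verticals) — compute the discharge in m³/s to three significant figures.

0.391 m³/s

Panel 1-2: Δb = 0.6 m, d̄ = (0.13+0.23)/2 = 0.18, v̄ = (0.208+0.259)/2 = 0.2335 → q = 0.6×0.18×0.2335 = 0.02522 m³/s
Panel 2-3: Δb = 8.4 m, d̄ = (0.23+0.15)/2 = 0.19, v̄ = (0.259+0.199)/2 = 0.229 → q = 8.4×0.19×0.229 = 0.3655 m³/s
Q = Σ q = 0.3907 m³/s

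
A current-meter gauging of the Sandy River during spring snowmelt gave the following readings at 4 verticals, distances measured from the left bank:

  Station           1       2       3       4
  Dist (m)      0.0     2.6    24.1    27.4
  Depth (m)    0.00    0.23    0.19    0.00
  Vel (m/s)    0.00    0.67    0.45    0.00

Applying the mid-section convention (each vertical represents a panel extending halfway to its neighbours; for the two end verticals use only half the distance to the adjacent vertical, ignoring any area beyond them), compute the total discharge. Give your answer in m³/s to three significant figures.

2.92 m³/s

w_2 = (24.1 − 0.0)/2 = 12.05 m; q_2 = 0.67 × 0.23 × 12.05 = 1.857 m³/s
w_3 = (27.4 − 2.6)/2 = 12.4 m; q_3 = 0.45 × 0.19 × 12.4 = 1.060 m³/s
Stations 1, 4 contribute zero (depth or velocity is 0).
Q = Σ qᵢ = 2.917 m³/s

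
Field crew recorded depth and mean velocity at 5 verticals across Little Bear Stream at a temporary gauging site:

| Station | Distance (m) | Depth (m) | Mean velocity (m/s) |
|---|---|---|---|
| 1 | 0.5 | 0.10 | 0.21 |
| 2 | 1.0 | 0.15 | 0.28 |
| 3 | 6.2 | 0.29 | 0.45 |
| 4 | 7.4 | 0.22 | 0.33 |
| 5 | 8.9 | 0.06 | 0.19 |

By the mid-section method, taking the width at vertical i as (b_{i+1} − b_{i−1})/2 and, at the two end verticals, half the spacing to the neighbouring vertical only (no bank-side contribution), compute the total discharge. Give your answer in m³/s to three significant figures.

w_1 = (1.0 − 0.5)/2 = 0.25 m; q_1 = 0.21 × 0.10 × 0.25 = 0.005250 m³/s
w_2 = (6.2 − 0.5)/2 = 2.85 m; q_2 = 0.28 × 0.15 × 2.85 = 0.1197 m³/s
w_3 = (7.4 − 1.0)/2 = 3.2 m; q_3 = 0.45 × 0.29 × 3.2 = 0.4176 m³/s
w_4 = (8.9 − 6.2)/2 = 1.35 m; q_4 = 0.33 × 0.22 × 1.35 = 0.09801 m³/s
w_5 = (8.9 − 7.4)/2 = 0.75 m; q_5 = 0.19 × 0.06 × 0.75 = 0.008550 m³/s
Q = Σ qᵢ = 0.6491 m³/s

0.649 m³/s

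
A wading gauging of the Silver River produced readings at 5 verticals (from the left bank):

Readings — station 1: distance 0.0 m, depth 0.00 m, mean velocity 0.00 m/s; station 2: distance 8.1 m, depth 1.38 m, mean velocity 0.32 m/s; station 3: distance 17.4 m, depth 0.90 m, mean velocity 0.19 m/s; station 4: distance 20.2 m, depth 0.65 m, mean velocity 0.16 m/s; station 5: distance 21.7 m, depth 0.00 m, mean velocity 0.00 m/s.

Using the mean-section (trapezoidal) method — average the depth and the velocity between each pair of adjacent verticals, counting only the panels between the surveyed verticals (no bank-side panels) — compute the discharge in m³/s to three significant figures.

Panel 1-2: Δb = 8.1 m, d̄ = (0.00+1.38)/2 = 0.69, v̄ = (0.00+0.32)/2 = 0.16 → q = 8.1×0.69×0.16 = 0.8942 m³/s
Panel 2-3: Δb = 9.3 m, d̄ = (1.38+0.90)/2 = 1.14, v̄ = (0.32+0.19)/2 = 0.255 → q = 9.3×1.14×0.255 = 2.704 m³/s
Panel 3-4: Δb = 2.8 m, d̄ = (0.90+0.65)/2 = 0.775, v̄ = (0.19+0.16)/2 = 0.175 → q = 2.8×0.775×0.175 = 0.3798 m³/s
Panel 4-5: Δb = 1.5 m, d̄ = (0.65+0.00)/2 = 0.325, v̄ = (0.16+0.00)/2 = 0.08 → q = 1.5×0.325×0.08 = 0.03900 m³/s
Q = Σ q = 4.017 m³/s

4.02 m³/s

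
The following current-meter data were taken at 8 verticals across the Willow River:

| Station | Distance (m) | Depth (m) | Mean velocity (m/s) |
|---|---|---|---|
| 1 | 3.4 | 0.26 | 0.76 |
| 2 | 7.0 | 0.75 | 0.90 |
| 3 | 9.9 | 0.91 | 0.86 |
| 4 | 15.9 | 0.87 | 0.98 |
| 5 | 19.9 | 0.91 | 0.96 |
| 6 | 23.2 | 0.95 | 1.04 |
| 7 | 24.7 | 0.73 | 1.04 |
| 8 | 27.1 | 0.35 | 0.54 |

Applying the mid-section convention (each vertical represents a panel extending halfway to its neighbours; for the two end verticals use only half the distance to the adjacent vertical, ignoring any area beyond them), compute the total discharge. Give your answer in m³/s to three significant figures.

w_1 = (7.0 − 3.4)/2 = 1.8 m; q_1 = 0.76 × 0.26 × 1.8 = 0.3557 m³/s
w_2 = (9.9 − 3.4)/2 = 3.25 m; q_2 = 0.90 × 0.75 × 3.25 = 2.194 m³/s
w_3 = (15.9 − 7.0)/2 = 4.45 m; q_3 = 0.86 × 0.91 × 4.45 = 3.483 m³/s
w_4 = (19.9 − 9.9)/2 = 5 m; q_4 = 0.98 × 0.87 × 5 = 4.263 m³/s
w_5 = (23.2 − 15.9)/2 = 3.65 m; q_5 = 0.96 × 0.91 × 3.65 = 3.189 m³/s
w_6 = (24.7 − 19.9)/2 = 2.4 m; q_6 = 1.04 × 0.95 × 2.4 = 2.371 m³/s
w_7 = (27.1 − 23.2)/2 = 1.95 m; q_7 = 1.04 × 0.73 × 1.95 = 1.480 m³/s
w_8 = (27.1 − 24.7)/2 = 1.2 m; q_8 = 0.54 × 0.35 × 1.2 = 0.2268 m³/s
Q = Σ qᵢ = 17.56 m³/s

17.6 m³/s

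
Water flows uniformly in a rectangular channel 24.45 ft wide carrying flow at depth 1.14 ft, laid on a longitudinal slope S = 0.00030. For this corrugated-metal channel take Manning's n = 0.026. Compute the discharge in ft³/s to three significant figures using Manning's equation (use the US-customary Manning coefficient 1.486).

28.4 ft³/s

A = b·y = 24.45 × 1.14 = 27.87 ft²
P = b + 2y = 24.45 + 2×1.14 = 26.73 ft
R = A/P = 27.87/26.73 = 1.043 ft
Q = (1.486/n)·A·R^(2/3)·S^(1/2) = (1.486/0.026) × 27.87 × 1.043^(2/3) × 0.00030^(1/2) = 28.37 ft³/s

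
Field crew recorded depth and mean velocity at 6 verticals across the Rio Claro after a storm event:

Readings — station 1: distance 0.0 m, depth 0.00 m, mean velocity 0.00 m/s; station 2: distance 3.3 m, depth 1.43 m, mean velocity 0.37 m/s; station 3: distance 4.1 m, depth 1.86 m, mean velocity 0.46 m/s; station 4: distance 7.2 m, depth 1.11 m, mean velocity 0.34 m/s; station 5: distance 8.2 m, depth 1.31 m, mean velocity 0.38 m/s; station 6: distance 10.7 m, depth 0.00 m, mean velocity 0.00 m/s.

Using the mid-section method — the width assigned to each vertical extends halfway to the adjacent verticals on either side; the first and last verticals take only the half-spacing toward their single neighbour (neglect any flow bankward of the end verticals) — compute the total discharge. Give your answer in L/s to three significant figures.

4400 L/s

w_2 = (4.1 − 0.0)/2 = 2.05 m; q_2 = 0.37 × 1.43 × 2.05 = 1.085 m³/s
w_3 = (7.2 − 3.3)/2 = 1.95 m; q_3 = 0.46 × 1.86 × 1.95 = 1.668 m³/s
w_4 = (8.2 − 4.1)/2 = 2.05 m; q_4 = 0.34 × 1.11 × 2.05 = 0.7737 m³/s
w_5 = (10.7 − 7.2)/2 = 1.75 m; q_5 = 0.38 × 1.31 × 1.75 = 0.8712 m³/s
Stations 1, 6 contribute zero (depth or velocity is 0).
Q = Σ qᵢ = 4.398 m³/s
= 4.398 × 1000 = 4398 L/s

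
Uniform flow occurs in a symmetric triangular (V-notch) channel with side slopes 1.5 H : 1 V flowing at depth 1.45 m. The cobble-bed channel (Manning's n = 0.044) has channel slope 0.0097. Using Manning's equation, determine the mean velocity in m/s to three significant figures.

1.60 m/s

A = z·y² = 1.5×1.45² = 3.154 m²
P = 2y√(1+z²) = 2×1.45×√(1+1.5²) = 5.228 m
R = A/P = 3.154/5.228 = 0.6032 m
Q = (1/n)·A·R^(2/3)·S^(1/2) = (1/0.044) × 3.154 × 0.6032^(2/3) × 0.0097^(1/2) = 5.040 m³/s
V = Q/A = 5.040/3.154 = 1.598 m/s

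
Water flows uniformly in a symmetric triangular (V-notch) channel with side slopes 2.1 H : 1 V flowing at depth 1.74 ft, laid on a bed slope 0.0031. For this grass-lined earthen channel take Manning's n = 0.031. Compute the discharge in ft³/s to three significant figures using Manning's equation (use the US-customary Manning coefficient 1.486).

14.4 ft³/s

A = z·y² = 2.1×1.74² = 6.358 ft²
P = 2y√(1+z²) = 2×1.74×√(1+2.1²) = 8.094 ft
R = A/P = 6.358/8.094 = 0.7855 ft
Q = (1.486/n)·A·R^(2/3)·S^(1/2) = (1.486/0.031) × 6.358 × 0.7855^(2/3) × 0.0031^(1/2) = 14.45 ft³/s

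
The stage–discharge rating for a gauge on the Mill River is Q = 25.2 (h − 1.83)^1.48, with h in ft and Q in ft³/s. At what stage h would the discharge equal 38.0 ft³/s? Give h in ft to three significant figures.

3.15 ft

h − h₀ = (Q/C)^(1/b) = (38.0/25.2)^(1/1.48) = 1.320 ft
h = 1.83 + 1.320 = 3.150 ft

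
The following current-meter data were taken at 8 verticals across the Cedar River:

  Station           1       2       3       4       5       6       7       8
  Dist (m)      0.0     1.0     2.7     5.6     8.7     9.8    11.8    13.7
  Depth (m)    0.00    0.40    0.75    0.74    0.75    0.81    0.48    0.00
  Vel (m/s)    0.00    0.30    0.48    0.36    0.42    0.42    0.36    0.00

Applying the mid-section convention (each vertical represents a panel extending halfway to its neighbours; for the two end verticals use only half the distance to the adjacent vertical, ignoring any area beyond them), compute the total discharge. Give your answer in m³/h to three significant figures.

11900 m³/h

w_2 = (2.7 − 0.0)/2 = 1.35 m; q_2 = 0.30 × 0.40 × 1.35 = 0.1620 m³/s
w_3 = (5.6 − 1.0)/2 = 2.3 m; q_3 = 0.48 × 0.75 × 2.3 = 0.8280 m³/s
w_4 = (8.7 − 2.7)/2 = 3 m; q_4 = 0.36 × 0.74 × 3 = 0.7992 m³/s
w_5 = (9.8 − 5.6)/2 = 2.1 m; q_5 = 0.42 × 0.75 × 2.1 = 0.6615 m³/s
w_6 = (11.8 − 8.7)/2 = 1.55 m; q_6 = 0.42 × 0.81 × 1.55 = 0.5273 m³/s
w_7 = (13.7 − 9.8)/2 = 1.95 m; q_7 = 0.36 × 0.48 × 1.95 = 0.3370 m³/s
Stations 1, 8 contribute zero (depth or velocity is 0).
Q = Σ qᵢ = 3.315 m³/s
= 3.315 × 3600 = 11930 m³/h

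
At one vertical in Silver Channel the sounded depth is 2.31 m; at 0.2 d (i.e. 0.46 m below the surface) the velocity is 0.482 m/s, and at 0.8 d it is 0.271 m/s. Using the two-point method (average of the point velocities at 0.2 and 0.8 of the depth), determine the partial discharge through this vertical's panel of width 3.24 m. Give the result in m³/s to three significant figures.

2.82 m³/s

v̄ = (0.482 + 0.271) / 2 = 0.3765 m/s
q = v̄ × d × w = 0.3765 × 2.31 × 3.24 = 2.818 m³/s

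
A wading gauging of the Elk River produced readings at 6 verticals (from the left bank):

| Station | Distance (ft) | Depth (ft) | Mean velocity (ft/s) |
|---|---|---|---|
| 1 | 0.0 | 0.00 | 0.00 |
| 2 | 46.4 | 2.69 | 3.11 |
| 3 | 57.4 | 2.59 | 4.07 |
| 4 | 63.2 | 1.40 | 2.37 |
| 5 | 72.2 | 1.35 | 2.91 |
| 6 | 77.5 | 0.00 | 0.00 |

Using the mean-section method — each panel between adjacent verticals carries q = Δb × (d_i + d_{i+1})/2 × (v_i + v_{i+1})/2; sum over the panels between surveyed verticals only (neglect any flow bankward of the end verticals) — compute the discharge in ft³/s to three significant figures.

276 ft³/s

Panel 1-2: Δb = 46.4 ft, d̄ = (0.00+2.69)/2 = 1.345, v̄ = (0.00+3.11)/2 = 1.555 → q = 46.4×1.345×1.555 = 97.04 ft³/s
Panel 2-3: Δb = 11 ft, d̄ = (2.69+2.59)/2 = 2.64, v̄ = (3.11+4.07)/2 = 3.59 → q = 11×2.64×3.59 = 104.3 ft³/s
Panel 3-4: Δb = 5.8 ft, d̄ = (2.59+1.40)/2 = 1.995, v̄ = (4.07+2.37)/2 = 3.22 → q = 5.8×1.995×3.22 = 37.26 ft³/s
Panel 4-5: Δb = 9 ft, d̄ = (1.40+1.35)/2 = 1.375, v̄ = (2.37+2.91)/2 = 2.64 → q = 9×1.375×2.64 = 32.67 ft³/s
Panel 5-6: Δb = 5.3 ft, d̄ = (1.35+0.00)/2 = 0.675, v̄ = (2.91+0.00)/2 = 1.455 → q = 5.3×0.675×1.455 = 5.205 ft³/s
Q = Σ q = 276.4 ft³/s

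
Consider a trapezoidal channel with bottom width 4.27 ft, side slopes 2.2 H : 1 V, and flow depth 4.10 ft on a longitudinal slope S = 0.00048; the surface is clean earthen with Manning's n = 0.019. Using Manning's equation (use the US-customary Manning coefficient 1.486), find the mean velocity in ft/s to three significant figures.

A = (b + z·y)·y = (4.27 + 2.2×4.10)×4.10 = 54.49 ft²
P = b + 2y√(1+z²) = 4.27 + 2×4.10×√(1+2.2²) = 24.09 ft
R = A/P = 54.49/24.09 = 2.262 ft
Q = (1.486/n)·A·R^(2/3)·S^(1/2) = (1.486/0.019) × 54.49 × 2.262^(2/3) × 0.00048^(1/2) = 160.9 ft³/s
V = Q/A = 160.9/54.49 = 2.953 ft/s

2.95 ft/s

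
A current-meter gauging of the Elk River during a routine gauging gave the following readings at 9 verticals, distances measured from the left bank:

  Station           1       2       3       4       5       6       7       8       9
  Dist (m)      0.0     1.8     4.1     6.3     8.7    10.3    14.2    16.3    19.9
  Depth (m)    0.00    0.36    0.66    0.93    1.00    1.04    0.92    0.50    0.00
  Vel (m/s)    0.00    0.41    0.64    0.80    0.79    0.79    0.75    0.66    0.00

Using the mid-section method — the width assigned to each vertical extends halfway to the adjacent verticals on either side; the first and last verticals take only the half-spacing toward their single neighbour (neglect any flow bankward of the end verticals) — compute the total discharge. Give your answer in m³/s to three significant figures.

w_2 = (4.1 − 0.0)/2 = 2.05 m; q_2 = 0.41 × 0.36 × 2.05 = 0.3026 m³/s
w_3 = (6.3 − 1.8)/2 = 2.25 m; q_3 = 0.64 × 0.66 × 2.25 = 0.9504 m³/s
w_4 = (8.7 − 4.1)/2 = 2.3 m; q_4 = 0.80 × 0.93 × 2.3 = 1.711 m³/s
w_5 = (10.3 − 6.3)/2 = 2 m; q_5 = 0.79 × 1.00 × 2 = 1.580 m³/s
w_6 = (14.2 − 8.7)/2 = 2.75 m; q_6 = 0.79 × 1.04 × 2.75 = 2.259 m³/s
w_7 = (16.3 − 10.3)/2 = 3 m; q_7 = 0.75 × 0.92 × 3 = 2.070 m³/s
w_8 = (19.9 − 14.2)/2 = 2.85 m; q_8 = 0.66 × 0.50 × 2.85 = 0.9405 m³/s
Stations 1, 9 contribute zero (depth or velocity is 0).
Q = Σ qᵢ = 9.814 m³/s

9.81 m³/s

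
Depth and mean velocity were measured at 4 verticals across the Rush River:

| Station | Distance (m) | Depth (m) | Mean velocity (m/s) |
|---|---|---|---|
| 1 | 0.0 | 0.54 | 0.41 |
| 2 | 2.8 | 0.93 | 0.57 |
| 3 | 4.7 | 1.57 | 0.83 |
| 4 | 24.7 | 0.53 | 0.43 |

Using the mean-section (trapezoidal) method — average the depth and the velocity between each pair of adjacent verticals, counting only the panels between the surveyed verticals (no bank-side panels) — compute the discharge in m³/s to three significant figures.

Panel 1-2: Δb = 2.8 m, d̄ = (0.54+0.93)/2 = 0.735, v̄ = (0.41+0.57)/2 = 0.49 → q = 2.8×0.735×0.49 = 1.008 m³/s
Panel 2-3: Δb = 1.9 m, d̄ = (0.93+1.57)/2 = 1.25, v̄ = (0.57+0.83)/2 = 0.7 → q = 1.9×1.25×0.7 = 1.663 m³/s
Panel 3-4: Δb = 20 m, d̄ = (1.57+0.53)/2 = 1.05, v̄ = (0.83+0.43)/2 = 0.63 → q = 20×1.05×0.63 = 13.23 m³/s
Q = Σ q = 15.90 m³/s

15.9 m³/s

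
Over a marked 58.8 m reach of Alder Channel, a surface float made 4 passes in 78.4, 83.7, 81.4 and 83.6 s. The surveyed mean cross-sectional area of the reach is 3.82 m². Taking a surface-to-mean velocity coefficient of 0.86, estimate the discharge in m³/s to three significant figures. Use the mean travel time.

t̄ = (78.4 + 83.7 + 81.4 + 83.6) / 4 = 81.775 s
v_surface = L / t̄ = 58.8 / 81.775 = 0.7190 m/s
v_mean = 0.86 × 0.7190 = 0.6184 m/s
Q = A × v_mean = 3.82 × 0.6184 = 2.362 m³/s

2.36 m³/s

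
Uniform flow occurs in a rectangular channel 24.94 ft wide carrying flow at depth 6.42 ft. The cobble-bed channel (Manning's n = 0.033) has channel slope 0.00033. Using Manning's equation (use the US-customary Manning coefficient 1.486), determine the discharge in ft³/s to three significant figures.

A = b·y = 24.94 × 6.42 = 160.1 ft²
P = b + 2y = 24.94 + 2×6.42 = 37.78 ft
R = A/P = 160.1/37.78 = 4.238 ft
Q = (1.486/n)·A·R^(2/3)·S^(1/2) = (1.486/0.033) × 160.1 × 4.238^(2/3) × 0.00033^(1/2) = 343.0 ft³/s

343 ft³/s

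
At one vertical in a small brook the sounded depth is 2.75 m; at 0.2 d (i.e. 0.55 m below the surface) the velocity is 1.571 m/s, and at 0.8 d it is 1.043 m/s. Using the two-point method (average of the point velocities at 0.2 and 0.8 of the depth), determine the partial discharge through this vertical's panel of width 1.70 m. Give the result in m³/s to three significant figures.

6.11 m³/s

v̄ = (1.571 + 1.043) / 2 = 1.307 m/s
q = v̄ × d × w = 1.307 × 2.75 × 1.70 = 6.110 m³/s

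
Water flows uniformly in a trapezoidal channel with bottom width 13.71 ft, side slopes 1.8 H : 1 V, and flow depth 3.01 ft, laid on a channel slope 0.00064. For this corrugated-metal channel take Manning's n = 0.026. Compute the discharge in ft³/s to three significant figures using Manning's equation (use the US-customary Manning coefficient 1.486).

141 ft³/s

A = (b + z·y)·y = (13.71 + 1.8×3.01)×3.01 = 57.58 ft²
P = b + 2y√(1+z²) = 13.71 + 2×3.01×√(1+1.8²) = 26.11 ft
R = A/P = 57.58/26.11 = 2.205 ft
Q = (1.486/n)·A·R^(2/3)·S^(1/2) = (1.486/0.026) × 57.58 × 2.205^(2/3) × 0.00064^(1/2) = 141.0 ft³/s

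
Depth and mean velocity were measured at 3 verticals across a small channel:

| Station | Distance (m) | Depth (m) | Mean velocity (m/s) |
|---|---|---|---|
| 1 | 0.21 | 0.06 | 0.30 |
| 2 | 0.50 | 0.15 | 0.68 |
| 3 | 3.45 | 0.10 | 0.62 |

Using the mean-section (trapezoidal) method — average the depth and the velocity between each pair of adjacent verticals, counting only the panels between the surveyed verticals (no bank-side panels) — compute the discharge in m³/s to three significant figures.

Panel 1-2: Δb = 0.29 m, d̄ = (0.06+0.15)/2 = 0.105, v̄ = (0.30+0.68)/2 = 0.49 → q = 0.29×0.105×0.49 = 0.01492 m³/s
Panel 2-3: Δb = 2.95 m, d̄ = (0.15+0.10)/2 = 0.125, v̄ = (0.68+0.62)/2 = 0.65 → q = 2.95×0.125×0.65 = 0.2397 m³/s
Q = Σ q = 0.2546 m³/s

0.255 m³/s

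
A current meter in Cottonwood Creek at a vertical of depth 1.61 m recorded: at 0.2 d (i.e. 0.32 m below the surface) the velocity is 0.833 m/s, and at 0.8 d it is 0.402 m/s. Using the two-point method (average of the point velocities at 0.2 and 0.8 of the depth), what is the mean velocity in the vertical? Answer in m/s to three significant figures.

0.618 m/s

v̄ = (0.833 + 0.402) / 2 = 0.6175 m/s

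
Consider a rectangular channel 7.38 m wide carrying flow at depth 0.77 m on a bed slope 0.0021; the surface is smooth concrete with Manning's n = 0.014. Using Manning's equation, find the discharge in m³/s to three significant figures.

A = b·y = 7.38 × 0.77 = 5.683 m²
P = b + 2y = 7.38 + 2×0.77 = 8.920 m
R = A/P = 5.683/8.920 = 0.6371 m
Q = (1/n)·A·R^(2/3)·S^(1/2) = (1/0.014) × 5.683 × 0.6371^(2/3) × 0.0021^(1/2) = 13.77 m³/s

13.8 m³/s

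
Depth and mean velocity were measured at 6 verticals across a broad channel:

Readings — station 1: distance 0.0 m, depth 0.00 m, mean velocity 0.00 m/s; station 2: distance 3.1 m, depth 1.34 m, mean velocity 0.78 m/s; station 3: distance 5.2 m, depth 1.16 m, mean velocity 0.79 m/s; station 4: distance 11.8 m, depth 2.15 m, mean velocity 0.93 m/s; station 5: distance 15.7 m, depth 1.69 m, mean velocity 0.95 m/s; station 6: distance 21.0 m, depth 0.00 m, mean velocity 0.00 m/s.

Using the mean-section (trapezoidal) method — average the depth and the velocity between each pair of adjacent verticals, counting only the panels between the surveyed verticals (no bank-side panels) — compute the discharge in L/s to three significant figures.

21400 L/s

Panel 1-2: Δb = 3.1 m, d̄ = (0.00+1.34)/2 = 0.67, v̄ = (0.00+0.78)/2 = 0.39 → q = 3.1×0.67×0.39 = 0.8100 m³/s
Panel 2-3: Δb = 2.1 m, d̄ = (1.34+1.16)/2 = 1.25, v̄ = (0.78+0.79)/2 = 0.785 → q = 2.1×1.25×0.785 = 2.061 m³/s
Panel 3-4: Δb = 6.6 m, d̄ = (1.16+2.15)/2 = 1.655, v̄ = (0.79+0.93)/2 = 0.86 → q = 6.6×1.655×0.86 = 9.394 m³/s
Panel 4-5: Δb = 3.9 m, d̄ = (2.15+1.69)/2 = 1.92, v̄ = (0.93+0.95)/2 = 0.94 → q = 3.9×1.92×0.94 = 7.039 m³/s
Panel 5-6: Δb = 5.3 m, d̄ = (1.69+0.00)/2 = 0.845, v̄ = (0.95+0.00)/2 = 0.475 → q = 5.3×0.845×0.475 = 2.127 m³/s
Q = Σ q = 21.43 m³/s
= 21.43 × 1000 = 21430 L/s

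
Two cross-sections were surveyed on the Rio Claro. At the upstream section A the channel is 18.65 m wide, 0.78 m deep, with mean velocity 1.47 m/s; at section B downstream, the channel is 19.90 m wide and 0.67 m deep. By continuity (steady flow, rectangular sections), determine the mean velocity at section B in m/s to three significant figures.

Q = A₁V₁ = (18.65×0.78) × 1.47 = 21.38 m³/s
A₂ = 19.90 × 0.67 = 13.33 m²
V₂ = Q/A₂ = 21.38/13.33 = 1.604 m/s

1.60 m/s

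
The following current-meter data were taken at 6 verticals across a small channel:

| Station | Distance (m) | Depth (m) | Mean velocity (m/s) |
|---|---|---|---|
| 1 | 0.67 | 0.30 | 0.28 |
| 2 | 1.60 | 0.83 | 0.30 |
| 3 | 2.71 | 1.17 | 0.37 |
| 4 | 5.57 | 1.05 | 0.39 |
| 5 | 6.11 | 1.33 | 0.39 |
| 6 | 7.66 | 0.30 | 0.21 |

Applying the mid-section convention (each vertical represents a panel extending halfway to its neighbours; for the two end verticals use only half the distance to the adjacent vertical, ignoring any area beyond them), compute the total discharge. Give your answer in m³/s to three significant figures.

2.44 m³/s

w_1 = (1.60 − 0.67)/2 = 0.465 m; q_1 = 0.28 × 0.30 × 0.465 = 0.03906 m³/s
w_2 = (2.71 − 0.67)/2 = 1.02 m; q_2 = 0.30 × 0.83 × 1.02 = 0.2540 m³/s
w_3 = (5.57 − 1.60)/2 = 1.985 m; q_3 = 0.37 × 1.17 × 1.985 = 0.8593 m³/s
w_4 = (6.11 − 2.71)/2 = 1.7 m; q_4 = 0.39 × 1.05 × 1.7 = 0.6962 m³/s
w_5 = (7.66 − 5.57)/2 = 1.045 m; q_5 = 0.39 × 1.33 × 1.045 = 0.5420 m³/s
w_6 = (7.66 − 6.11)/2 = 0.775 m; q_6 = 0.21 × 0.30 × 0.775 = 0.04883 m³/s
Q = Σ qᵢ = 2.439 m³/s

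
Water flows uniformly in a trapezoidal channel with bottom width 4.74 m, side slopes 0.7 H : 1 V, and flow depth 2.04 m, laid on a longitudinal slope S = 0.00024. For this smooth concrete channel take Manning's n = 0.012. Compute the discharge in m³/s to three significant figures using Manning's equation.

A = (b + z·y)·y = (4.74 + 0.7×2.04)×2.04 = 12.58 m²
P = b + 2y√(1+z²) = 4.74 + 2×2.04×√(1+0.7²) = 9.720 m
R = A/P = 12.58/9.720 = 1.294 m
Q = (1/n)·A·R^(2/3)·S^(1/2) = (1/0.012) × 12.58 × 1.294^(2/3) × 0.00024^(1/2) = 19.29 m³/s

19.3 m³/s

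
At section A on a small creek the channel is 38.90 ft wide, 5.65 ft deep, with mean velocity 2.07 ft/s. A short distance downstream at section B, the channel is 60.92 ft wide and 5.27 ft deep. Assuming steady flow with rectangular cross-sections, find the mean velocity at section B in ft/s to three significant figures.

Q = A₁V₁ = (38.90×5.65) × 2.07 = 455.0 ft³/s
A₂ = 60.92 × 5.27 = 321.0 ft²
V₂ = Q/A₂ = 455.0/321.0 = 1.417 ft/s

1.42 ft/s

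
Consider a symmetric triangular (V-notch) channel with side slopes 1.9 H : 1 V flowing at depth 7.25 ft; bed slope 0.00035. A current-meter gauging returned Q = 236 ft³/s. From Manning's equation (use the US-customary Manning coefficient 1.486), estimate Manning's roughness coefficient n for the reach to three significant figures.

A = z·y² = 1.9×7.25² = 99.87 ft²
P = 2y√(1+z²) = 2×7.25×√(1+1.9²) = 31.13 ft
R = A/P = 99.87/31.13 = 3.208 ft
n = (1.486/Q)·A·R^(2/3)·S^(1/2) = (1.486/236) × 99.87 × 2.175 × 0.01871 = 0.02559

0.0256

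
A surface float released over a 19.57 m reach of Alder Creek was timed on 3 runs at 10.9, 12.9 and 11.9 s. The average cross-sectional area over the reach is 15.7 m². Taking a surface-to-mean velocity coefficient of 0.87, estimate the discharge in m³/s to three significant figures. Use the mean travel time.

22.5 m³/s

t̄ = (10.9 + 12.9 + 11.9) / 3 = 11.9 s
v_surface = L / t̄ = 19.57 / 11.9 = 1.645 m/s
v_mean = 0.87 × 1.645 = 1.431 m/s
Q = A × v_mean = 15.7 × 1.431 = 22.46 m³/s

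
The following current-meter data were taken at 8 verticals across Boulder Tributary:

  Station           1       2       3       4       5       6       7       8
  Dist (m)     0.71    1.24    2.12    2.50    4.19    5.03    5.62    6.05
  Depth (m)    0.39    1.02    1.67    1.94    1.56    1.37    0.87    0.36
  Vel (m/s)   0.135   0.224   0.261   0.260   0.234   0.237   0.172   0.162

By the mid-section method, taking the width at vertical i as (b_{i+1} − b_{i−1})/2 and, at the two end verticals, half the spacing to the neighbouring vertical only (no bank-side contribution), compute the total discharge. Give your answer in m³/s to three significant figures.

1.75 m³/s

w_1 = (1.24 − 0.71)/2 = 0.265 m; q_1 = 0.135 × 0.39 × 0.265 = 0.01395 m³/s
w_2 = (2.12 − 0.71)/2 = 0.705 m; q_2 = 0.224 × 1.02 × 0.705 = 0.1611 m³/s
w_3 = (2.50 − 1.24)/2 = 0.63 m; q_3 = 0.261 × 1.67 × 0.63 = 0.2746 m³/s
w_4 = (4.19 − 2.12)/2 = 1.035 m; q_4 = 0.260 × 1.94 × 1.035 = 0.5221 m³/s
w_5 = (5.03 − 2.50)/2 = 1.265 m; q_5 = 0.234 × 1.56 × 1.265 = 0.4618 m³/s
w_6 = (5.62 − 4.19)/2 = 0.715 m; q_6 = 0.237 × 1.37 × 0.715 = 0.2322 m³/s
w_7 = (6.05 − 5.03)/2 = 0.51 m; q_7 = 0.172 × 0.87 × 0.51 = 0.07632 m³/s
w_8 = (6.05 − 5.62)/2 = 0.215 m; q_8 = 0.162 × 0.36 × 0.215 = 0.01254 m³/s
Q = Σ qᵢ = 1.754 m³/s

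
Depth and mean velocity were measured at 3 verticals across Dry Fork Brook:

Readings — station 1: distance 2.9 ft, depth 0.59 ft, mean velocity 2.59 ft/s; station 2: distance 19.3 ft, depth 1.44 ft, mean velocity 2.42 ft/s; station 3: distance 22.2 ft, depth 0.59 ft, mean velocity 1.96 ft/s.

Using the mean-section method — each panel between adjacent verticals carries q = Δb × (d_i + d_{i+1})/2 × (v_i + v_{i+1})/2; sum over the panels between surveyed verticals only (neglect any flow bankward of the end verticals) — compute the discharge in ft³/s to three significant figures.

48.1 ft³/s

Panel 1-2: Δb = 16.4 ft, d̄ = (0.59+1.44)/2 = 1.015, v̄ = (2.59+2.42)/2 = 2.505 → q = 16.4×1.015×2.505 = 41.70 ft³/s
Panel 2-3: Δb = 2.9 ft, d̄ = (1.44+0.59)/2 = 1.015, v̄ = (2.42+1.96)/2 = 2.19 → q = 2.9×1.015×2.19 = 6.446 ft³/s
Q = Σ q = 48.14 ft³/s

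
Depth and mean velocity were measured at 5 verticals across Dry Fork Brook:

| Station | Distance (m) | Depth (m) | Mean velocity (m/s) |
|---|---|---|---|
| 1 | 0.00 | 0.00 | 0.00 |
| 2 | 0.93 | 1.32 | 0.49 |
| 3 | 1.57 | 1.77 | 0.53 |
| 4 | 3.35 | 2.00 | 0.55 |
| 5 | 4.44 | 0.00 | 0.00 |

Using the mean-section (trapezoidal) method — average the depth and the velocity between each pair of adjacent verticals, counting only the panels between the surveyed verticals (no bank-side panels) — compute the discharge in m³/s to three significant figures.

2.77 m³/s

Panel 1-2: Δb = 0.93 m, d̄ = (0.00+1.32)/2 = 0.66, v̄ = (0.00+0.49)/2 = 0.245 → q = 0.93×0.66×0.245 = 0.1504 m³/s
Panel 2-3: Δb = 0.64 m, d̄ = (1.32+1.77)/2 = 1.545, v̄ = (0.49+0.53)/2 = 0.51 → q = 0.64×1.545×0.51 = 0.5043 m³/s
Panel 3-4: Δb = 1.78 m, d̄ = (1.77+2.00)/2 = 1.885, v̄ = (0.53+0.55)/2 = 0.54 → q = 1.78×1.885×0.54 = 1.812 m³/s
Panel 4-5: Δb = 1.09 m, d̄ = (2.00+0.00)/2 = 1, v̄ = (0.55+0.00)/2 = 0.275 → q = 1.09×1×0.275 = 0.2998 m³/s
Q = Σ q = 2.766 m³/s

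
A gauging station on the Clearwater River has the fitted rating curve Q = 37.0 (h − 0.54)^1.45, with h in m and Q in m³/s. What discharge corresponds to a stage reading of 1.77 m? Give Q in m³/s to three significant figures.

50.0 m³/s

Q = 37.0 × (1.77 − 0.54)^1.45 = 37.0 × 1.23^1.45 = 49.95 m³/s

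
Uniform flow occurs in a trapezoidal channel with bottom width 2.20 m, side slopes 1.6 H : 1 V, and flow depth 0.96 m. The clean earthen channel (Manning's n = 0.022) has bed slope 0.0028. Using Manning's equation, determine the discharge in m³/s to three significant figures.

A = (b + z·y)·y = (2.20 + 1.6×0.96)×0.96 = 3.587 m²
P = b + 2y√(1+z²) = 2.20 + 2×0.96×√(1+1.6²) = 5.823 m
R = A/P = 3.587/5.823 = 0.6160 m
Q = (1/n)·A·R^(2/3)·S^(1/2) = (1/0.022) × 3.587 × 0.6160^(2/3) × 0.0028^(1/2) = 6.245 m³/s

6.25 m³/s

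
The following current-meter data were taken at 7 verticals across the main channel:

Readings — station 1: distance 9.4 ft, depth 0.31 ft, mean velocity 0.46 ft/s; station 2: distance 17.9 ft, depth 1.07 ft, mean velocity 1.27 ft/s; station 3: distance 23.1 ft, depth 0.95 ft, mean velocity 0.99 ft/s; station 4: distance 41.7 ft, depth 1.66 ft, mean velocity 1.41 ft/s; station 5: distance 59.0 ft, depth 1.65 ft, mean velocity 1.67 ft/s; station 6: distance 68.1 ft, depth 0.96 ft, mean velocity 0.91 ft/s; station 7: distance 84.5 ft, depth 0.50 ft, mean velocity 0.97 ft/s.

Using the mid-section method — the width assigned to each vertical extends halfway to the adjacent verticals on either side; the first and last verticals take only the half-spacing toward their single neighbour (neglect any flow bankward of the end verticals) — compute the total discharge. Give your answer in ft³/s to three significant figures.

115 ft³/s

w_1 = (17.9 − 9.4)/2 = 4.25 ft; q_1 = 0.46 × 0.31 × 4.25 = 0.6061 ft³/s
w_2 = (23.1 − 9.4)/2 = 6.85 ft; q_2 = 1.27 × 1.07 × 6.85 = 9.308 ft³/s
w_3 = (41.7 − 17.9)/2 = 11.9 ft; q_3 = 0.99 × 0.95 × 11.9 = 11.19 ft³/s
w_4 = (59.0 − 23.1)/2 = 17.95 ft; q_4 = 1.41 × 1.66 × 17.95 = 42.01 ft³/s
w_5 = (68.1 − 41.7)/2 = 13.2 ft; q_5 = 1.67 × 1.65 × 13.2 = 36.37 ft³/s
w_6 = (84.5 − 59.0)/2 = 12.75 ft; q_6 = 0.91 × 0.96 × 12.75 = 11.14 ft³/s
w_7 = (84.5 − 68.1)/2 = 8.2 ft; q_7 = 0.97 × 0.50 × 8.2 = 3.977 ft³/s
Q = Σ qᵢ = 114.6 ft³/s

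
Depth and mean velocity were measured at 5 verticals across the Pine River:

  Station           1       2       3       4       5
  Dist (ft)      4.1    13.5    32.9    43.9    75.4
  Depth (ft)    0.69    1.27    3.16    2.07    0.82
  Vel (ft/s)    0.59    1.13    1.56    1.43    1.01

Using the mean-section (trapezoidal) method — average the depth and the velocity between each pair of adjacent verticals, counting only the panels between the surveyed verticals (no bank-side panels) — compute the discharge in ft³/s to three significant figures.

164 ft³/s

Panel 1-2: Δb = 9.4 ft, d̄ = (0.69+1.27)/2 = 0.98, v̄ = (0.59+1.13)/2 = 0.86 → q = 9.4×0.98×0.86 = 7.922 ft³/s
Panel 2-3: Δb = 19.4 ft, d̄ = (1.27+3.16)/2 = 2.215, v̄ = (1.13+1.56)/2 = 1.345 → q = 19.4×2.215×1.345 = 57.80 ft³/s
Panel 3-4: Δb = 11 ft, d̄ = (3.16+2.07)/2 = 2.615, v̄ = (1.56+1.43)/2 = 1.495 → q = 11×2.615×1.495 = 43.00 ft³/s
Panel 4-5: Δb = 31.5 ft, d̄ = (2.07+0.82)/2 = 1.445, v̄ = (1.43+1.01)/2 = 1.22 → q = 31.5×1.445×1.22 = 55.53 ft³/s
Q = Σ q = 164.3 ft³/s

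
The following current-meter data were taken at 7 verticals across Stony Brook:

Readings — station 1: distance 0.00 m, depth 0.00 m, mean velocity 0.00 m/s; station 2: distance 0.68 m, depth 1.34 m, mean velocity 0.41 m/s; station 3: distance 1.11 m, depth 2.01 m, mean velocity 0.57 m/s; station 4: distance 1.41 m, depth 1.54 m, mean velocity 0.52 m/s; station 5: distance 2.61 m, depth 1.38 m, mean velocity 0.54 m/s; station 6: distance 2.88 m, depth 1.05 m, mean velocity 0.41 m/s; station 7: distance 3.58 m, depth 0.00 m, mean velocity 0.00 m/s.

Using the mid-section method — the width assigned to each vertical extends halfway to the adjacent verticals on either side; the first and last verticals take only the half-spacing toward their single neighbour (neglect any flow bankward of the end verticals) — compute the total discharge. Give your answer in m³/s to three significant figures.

w_2 = (1.11 − 0.00)/2 = 0.555 m; q_2 = 0.41 × 1.34 × 0.555 = 0.3049 m³/s
w_3 = (1.41 − 0.68)/2 = 0.365 m; q_3 = 0.57 × 2.01 × 0.365 = 0.4182 m³/s
w_4 = (2.61 − 1.11)/2 = 0.75 m; q_4 = 0.52 × 1.54 × 0.75 = 0.6006 m³/s
w_5 = (2.88 − 1.41)/2 = 0.735 m; q_5 = 0.54 × 1.38 × 0.735 = 0.5477 m³/s
w_6 = (3.58 − 2.61)/2 = 0.485 m; q_6 = 0.41 × 1.05 × 0.485 = 0.2088 m³/s
Stations 1, 7 contribute zero (depth or velocity is 0).
Q = Σ qᵢ = 2.080 m³/s

2.08 m³/s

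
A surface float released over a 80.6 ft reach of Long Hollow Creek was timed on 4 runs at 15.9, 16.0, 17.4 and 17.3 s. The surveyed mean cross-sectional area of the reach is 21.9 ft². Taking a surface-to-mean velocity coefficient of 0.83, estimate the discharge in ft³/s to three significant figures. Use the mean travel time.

t̄ = (15.9 + 16.0 + 17.4 + 17.3) / 4 = 16.65 s
v_surface = L / t̄ = 80.6 / 16.65 = 4.841 ft/s
v_mean = 0.83 × 4.841 = 4.018 ft/s
Q = A × v_mean = 21.9 × 4.018 = 87.99 ft³/s

88.0 ft³/s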